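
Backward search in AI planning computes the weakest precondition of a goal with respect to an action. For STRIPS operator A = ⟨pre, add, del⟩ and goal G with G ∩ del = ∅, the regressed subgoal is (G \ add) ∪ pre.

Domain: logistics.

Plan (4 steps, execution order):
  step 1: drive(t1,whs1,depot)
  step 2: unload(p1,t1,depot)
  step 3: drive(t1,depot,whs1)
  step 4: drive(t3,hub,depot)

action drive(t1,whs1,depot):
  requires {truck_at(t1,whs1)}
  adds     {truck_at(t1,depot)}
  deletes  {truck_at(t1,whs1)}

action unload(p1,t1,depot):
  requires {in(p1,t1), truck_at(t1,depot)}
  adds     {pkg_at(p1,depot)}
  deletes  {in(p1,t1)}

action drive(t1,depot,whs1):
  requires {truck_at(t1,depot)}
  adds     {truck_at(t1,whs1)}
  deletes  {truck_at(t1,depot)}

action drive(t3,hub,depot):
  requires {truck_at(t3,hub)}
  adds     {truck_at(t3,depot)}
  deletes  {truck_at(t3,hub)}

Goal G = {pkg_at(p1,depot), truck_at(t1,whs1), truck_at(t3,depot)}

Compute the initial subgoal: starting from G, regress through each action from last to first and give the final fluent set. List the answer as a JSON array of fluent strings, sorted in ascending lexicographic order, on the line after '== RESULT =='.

Work backward from the goal:
  through step 4 (drive(t3,hub,depot)): drop {truck_at(t3,depot)}, keep {pkg_at(p1,depot), truck_at(t1,whs1)}, require {truck_at(t3,hub)}
    → {pkg_at(p1,depot), truck_at(t1,whs1), truck_at(t3,hub)}
  through step 3 (drive(t1,depot,whs1)): drop {truck_at(t1,whs1)}, keep {pkg_at(p1,depot), truck_at(t3,hub)}, require {truck_at(t1,depot)}
    → {pkg_at(p1,depot), truck_at(t1,depot), truck_at(t3,hub)}
  through step 2 (unload(p1,t1,depot)): drop {pkg_at(p1,depot)}, keep {truck_at(t1,depot), truck_at(t3,hub)}, require {in(p1,t1), truck_at(t1,depot)}
    → {in(p1,t1), truck_at(t1,depot), truck_at(t3,hub)}
  through step 1 (drive(t1,whs1,depot)): drop {truck_at(t1,depot)}, keep {in(p1,t1), truck_at(t3,hub)}, require {truck_at(t1,whs1)}
    → {in(p1,t1), truck_at(t1,whs1), truck_at(t3,hub)}

== RESULT ==
["in(p1,t1)", "truck_at(t1,whs1)", "truck_at(t3,hub)"]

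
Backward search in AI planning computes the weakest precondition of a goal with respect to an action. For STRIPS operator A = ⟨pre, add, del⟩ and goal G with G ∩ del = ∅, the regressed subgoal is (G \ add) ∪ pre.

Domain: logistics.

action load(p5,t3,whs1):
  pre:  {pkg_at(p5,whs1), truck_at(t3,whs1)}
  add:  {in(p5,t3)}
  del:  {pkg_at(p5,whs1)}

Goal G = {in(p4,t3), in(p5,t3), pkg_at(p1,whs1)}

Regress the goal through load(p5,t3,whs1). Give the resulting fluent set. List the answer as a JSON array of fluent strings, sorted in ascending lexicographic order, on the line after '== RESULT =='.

Regress:
  G ∩ del = {}  (empty — regression defined)
  G \ add = {in(p4,t3), in(p5,t3), pkg_at(p1,whs1)} \ {in(p5,t3)} = {in(p4,t3), pkg_at(p1,whs1)}
  ∪ pre   = {in(p4,t3), pkg_at(p1,whs1)} ∪ {pkg_at(p5,whs1), truck_at(t3,whs1)}
          = {in(p4,t3), pkg_at(p1,whs1), pkg_at(p5,whs1), truck_at(t3,whs1)}

== RESULT ==
["in(p4,t3)", "pkg_at(p1,whs1)", "pkg_at(p5,whs1)", "truck_at(t3,whs1)"]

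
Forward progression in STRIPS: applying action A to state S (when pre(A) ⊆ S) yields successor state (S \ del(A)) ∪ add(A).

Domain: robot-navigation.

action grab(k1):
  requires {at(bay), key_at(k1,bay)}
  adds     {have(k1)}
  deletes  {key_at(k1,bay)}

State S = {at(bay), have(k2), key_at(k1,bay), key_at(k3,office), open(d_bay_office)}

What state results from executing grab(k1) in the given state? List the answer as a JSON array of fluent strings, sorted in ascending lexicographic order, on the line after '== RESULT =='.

Compute (S \ del) ∪ add:
  pre ⊆ S: {at(bay), key_at(k1,bay)} ⊆ S  — applicable
  S \ del = {at(bay), have(k2), key_at(k3,office), open(d_bay_office)}
  ∪ add   = {at(bay), have(k1), have(k2), key_at(k3,office), open(d_bay_office)}

== RESULT ==
["at(bay)", "have(k1)", "have(k2)", "key_at(k3,office)", "open(d_bay_office)"]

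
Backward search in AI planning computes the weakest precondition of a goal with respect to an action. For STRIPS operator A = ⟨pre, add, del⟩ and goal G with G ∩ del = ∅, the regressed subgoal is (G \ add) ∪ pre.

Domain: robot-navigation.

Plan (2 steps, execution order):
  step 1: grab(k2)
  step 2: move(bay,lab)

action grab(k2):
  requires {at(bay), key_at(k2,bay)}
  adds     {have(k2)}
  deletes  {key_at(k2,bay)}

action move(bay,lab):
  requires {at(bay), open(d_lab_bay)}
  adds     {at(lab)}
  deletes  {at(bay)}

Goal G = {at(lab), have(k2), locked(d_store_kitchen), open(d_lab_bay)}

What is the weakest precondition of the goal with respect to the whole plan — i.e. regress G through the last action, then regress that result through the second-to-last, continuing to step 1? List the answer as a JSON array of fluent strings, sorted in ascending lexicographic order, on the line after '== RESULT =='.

Work backward from the goal:
  through step 2 (move(bay,lab)): drop {at(lab)}, keep {have(k2), locked(d_store_kitchen), open(d_lab_bay)}, require {at(bay), open(d_lab_bay)}
    → {at(bay), have(k2), locked(d_store_kitchen), open(d_lab_bay)}
  through step 1 (grab(k2)): drop {have(k2)}, keep {at(bay), locked(d_store_kitchen), open(d_lab_bay)}, require {at(bay), key_at(k2,bay)}
    → {at(bay), key_at(k2,bay), locked(d_store_kitchen), open(d_lab_bay)}

== RESULT ==
["at(bay)", "key_at(k2,bay)", "locked(d_store_kitchen)", "open(d_lab_bay)"]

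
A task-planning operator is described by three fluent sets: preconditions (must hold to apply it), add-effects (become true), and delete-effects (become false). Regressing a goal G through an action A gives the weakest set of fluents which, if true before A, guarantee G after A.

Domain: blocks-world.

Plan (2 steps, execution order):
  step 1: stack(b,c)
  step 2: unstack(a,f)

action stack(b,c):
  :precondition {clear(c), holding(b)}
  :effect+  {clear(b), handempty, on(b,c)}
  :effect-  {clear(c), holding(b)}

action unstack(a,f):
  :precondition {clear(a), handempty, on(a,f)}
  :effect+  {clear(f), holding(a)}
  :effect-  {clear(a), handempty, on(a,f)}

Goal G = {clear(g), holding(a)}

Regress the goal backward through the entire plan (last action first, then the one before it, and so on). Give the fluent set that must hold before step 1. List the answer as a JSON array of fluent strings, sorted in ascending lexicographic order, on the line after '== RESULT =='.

Work backward from the goal:
  through step 2 (unstack(a,f)): drop {holding(a)}, keep {clear(g)}, require {clear(a), handempty, on(a,f)}
    → {clear(a), clear(g), handempty, on(a,f)}
  through step 1 (stack(b,c)): drop {handempty}, keep {clear(a), clear(g), on(a,f)}, require {clear(c), holding(b)}
    → {clear(a), clear(c), clear(g), holding(b), on(a,f)}

== RESULT ==
["clear(a)", "clear(c)", "clear(g)", "holding(b)", "on(a,f)"]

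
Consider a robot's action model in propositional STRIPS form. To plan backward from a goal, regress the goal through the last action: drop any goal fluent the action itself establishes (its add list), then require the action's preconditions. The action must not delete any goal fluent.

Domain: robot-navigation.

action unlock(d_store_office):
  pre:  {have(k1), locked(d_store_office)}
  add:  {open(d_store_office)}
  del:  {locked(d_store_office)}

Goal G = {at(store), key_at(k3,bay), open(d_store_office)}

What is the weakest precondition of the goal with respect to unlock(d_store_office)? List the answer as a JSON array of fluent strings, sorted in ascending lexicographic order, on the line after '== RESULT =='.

Regress:
  G ∩ del = {}  (empty — regression defined)
  G \ add = {at(store), key_at(k3,bay), open(d_store_office)} \ {open(d_store_office)} = {at(store), key_at(k3,bay)}
  ∪ pre   = {at(store), key_at(k3,bay)} ∪ {have(k1), locked(d_store_office)}
          = {at(store), have(k1), key_at(k3,bay), locked(d_store_office)}

== RESULT ==
["at(store)", "have(k1)", "key_at(k3,bay)", "locked(d_store_office)"]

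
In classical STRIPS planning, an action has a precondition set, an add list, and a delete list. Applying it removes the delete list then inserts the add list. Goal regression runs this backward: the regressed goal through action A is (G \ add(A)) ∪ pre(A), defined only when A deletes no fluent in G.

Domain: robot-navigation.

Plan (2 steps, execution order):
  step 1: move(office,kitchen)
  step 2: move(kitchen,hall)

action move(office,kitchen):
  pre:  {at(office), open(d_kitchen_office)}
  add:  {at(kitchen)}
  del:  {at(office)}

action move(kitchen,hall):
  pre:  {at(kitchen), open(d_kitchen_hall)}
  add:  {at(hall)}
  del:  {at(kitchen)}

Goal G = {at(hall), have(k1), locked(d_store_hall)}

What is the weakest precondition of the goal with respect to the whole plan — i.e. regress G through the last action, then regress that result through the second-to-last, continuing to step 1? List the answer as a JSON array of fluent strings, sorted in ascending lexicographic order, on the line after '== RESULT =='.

Regress step by step:
  through step 2 (move(kitchen,hall)): drop {at(hall)}, keep {have(k1), locked(d_store_hall)}, require {at(kitchen), open(d_kitchen_hall)}
    → {at(kitchen), have(k1), locked(d_store_hall), open(d_kitchen_hall)}
  through step 1 (move(office,kitchen)): drop {at(kitchen)}, keep {have(k1), locked(d_store_hall), open(d_kitchen_hall)}, require {at(office), open(d_kitchen_office)}
    → {at(office), have(k1), locked(d_store_hall), open(d_kitchen_hall), open(d_kitchen_office)}

== RESULT ==
["at(office)", "have(k1)", "locked(d_store_hall)", "open(d_kitchen_hall)", "open(d_kitchen_office)"]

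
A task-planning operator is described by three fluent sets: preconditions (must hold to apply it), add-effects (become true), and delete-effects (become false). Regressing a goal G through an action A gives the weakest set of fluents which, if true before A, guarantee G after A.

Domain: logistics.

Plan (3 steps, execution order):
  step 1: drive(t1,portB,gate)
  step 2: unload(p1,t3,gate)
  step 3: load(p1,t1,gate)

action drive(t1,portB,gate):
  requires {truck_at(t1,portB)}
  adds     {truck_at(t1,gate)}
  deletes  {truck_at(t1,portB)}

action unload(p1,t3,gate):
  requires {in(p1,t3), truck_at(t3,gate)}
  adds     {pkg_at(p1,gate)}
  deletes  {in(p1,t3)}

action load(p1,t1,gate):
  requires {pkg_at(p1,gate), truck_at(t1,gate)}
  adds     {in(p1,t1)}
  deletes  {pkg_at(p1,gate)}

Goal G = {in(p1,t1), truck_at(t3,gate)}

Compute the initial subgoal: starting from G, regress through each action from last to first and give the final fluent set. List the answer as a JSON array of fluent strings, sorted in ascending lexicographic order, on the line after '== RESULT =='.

Regress step by step:
  through step 3 (load(p1,t1,gate)): drop {in(p1,t1)}, keep {truck_at(t3,gate)}, require {pkg_at(p1,gate), truck_at(t1,gate)}
    → {pkg_at(p1,gate), truck_at(t1,gate), truck_at(t3,gate)}
  through step 2 (unload(p1,t3,gate)): drop {pkg_at(p1,gate)}, keep {truck_at(t1,gate), truck_at(t3,gate)}, require {in(p1,t3), truck_at(t3,gate)}
    → {in(p1,t3), truck_at(t1,gate), truck_at(t3,gate)}
  through step 1 (drive(t1,portB,gate)): drop {truck_at(t1,gate)}, keep {in(p1,t3), truck_at(t3,gate)}, require {truck_at(t1,portB)}
    → {in(p1,t3), truck_at(t1,portB), truck_at(t3,gate)}

== RESULT ==
["in(p1,t3)", "truck_at(t1,portB)", "truck_at(t3,gate)"]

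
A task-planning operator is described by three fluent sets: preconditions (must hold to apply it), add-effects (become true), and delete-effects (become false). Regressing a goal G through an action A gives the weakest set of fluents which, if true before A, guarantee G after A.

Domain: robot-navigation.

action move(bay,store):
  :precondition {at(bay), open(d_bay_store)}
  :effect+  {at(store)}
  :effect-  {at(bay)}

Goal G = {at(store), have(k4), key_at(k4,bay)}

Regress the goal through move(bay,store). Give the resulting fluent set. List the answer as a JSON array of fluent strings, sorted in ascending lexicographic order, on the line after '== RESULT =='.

Compute (G \ add) ∪ pre:
  G ∩ del = {}  (empty — regression defined)
  G \ add = {at(store), have(k4), key_at(k4,bay)} \ {at(store)} = {have(k4), key_at(k4,bay)}
  ∪ pre   = {have(k4), key_at(k4,bay)} ∪ {at(bay), open(d_bay_store)}
          = {at(bay), have(k4), key_at(k4,bay), open(d_bay_store)}

== RESULT ==
["at(bay)", "have(k4)", "key_at(k4,bay)", "open(d_bay_store)"]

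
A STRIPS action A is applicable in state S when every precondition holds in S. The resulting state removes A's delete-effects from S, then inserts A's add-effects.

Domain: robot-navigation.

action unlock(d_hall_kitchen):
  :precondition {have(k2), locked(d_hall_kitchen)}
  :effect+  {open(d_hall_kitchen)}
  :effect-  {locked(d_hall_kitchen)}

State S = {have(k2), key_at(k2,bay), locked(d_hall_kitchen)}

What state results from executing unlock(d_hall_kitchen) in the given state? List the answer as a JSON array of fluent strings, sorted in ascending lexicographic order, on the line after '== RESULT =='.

Compute (S \ del) ∪ add:
  pre ⊆ S: {have(k2), locked(d_hall_kitchen)} ⊆ S  — applicable
  S \ del = {have(k2), key_at(k2,bay)}
  ∪ add   = {have(k2), key_at(k2,bay), open(d_hall_kitchen)}

== RESULT ==
["have(k2)", "key_at(k2,bay)", "open(d_hall_kitchen)"]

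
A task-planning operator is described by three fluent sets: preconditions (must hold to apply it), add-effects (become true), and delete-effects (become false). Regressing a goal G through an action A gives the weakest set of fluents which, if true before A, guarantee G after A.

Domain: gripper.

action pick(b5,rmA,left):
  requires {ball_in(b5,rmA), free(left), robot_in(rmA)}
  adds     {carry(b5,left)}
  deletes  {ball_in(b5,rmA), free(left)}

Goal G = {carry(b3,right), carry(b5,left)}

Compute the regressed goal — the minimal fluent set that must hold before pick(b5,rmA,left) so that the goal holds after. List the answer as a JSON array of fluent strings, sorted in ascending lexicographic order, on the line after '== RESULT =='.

Compute (G \ add) ∪ pre:
  G ∩ del = {}  (empty — regression defined)
  G \ add = {carry(b3,right), carry(b5,left)} \ {carry(b5,left)} = {carry(b3,right)}
  ∪ pre   = {carry(b3,right)} ∪ {ball_in(b5,rmA), free(left), robot_in(rmA)}
          = {ball_in(b5,rmA), carry(b3,right), free(left), robot_in(rmA)}

== RESULT ==
["ball_in(b5,rmA)", "carry(b3,right)", "free(left)", "robot_in(rmA)"]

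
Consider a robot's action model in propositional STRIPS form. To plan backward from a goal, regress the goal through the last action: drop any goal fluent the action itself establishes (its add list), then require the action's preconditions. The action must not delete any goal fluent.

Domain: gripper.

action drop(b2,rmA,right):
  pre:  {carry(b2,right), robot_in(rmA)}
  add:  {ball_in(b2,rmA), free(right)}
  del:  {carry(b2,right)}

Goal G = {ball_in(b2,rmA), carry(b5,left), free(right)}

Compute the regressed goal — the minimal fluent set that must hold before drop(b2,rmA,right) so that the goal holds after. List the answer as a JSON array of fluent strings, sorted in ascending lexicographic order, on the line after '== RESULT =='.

Regress:
  G ∩ del = {}  (empty — regression defined)
  G \ add = {ball_in(b2,rmA), carry(b5,left), free(right)} \ {ball_in(b2,rmA), free(right)} = {carry(b5,left)}
  ∪ pre   = {carry(b5,left)} ∪ {carry(b2,right), robot_in(rmA)}
          = {carry(b2,right), carry(b5,left), robot_in(rmA)}

== RESULT ==
["carry(b2,right)", "carry(b5,left)", "robot_in(rmA)"]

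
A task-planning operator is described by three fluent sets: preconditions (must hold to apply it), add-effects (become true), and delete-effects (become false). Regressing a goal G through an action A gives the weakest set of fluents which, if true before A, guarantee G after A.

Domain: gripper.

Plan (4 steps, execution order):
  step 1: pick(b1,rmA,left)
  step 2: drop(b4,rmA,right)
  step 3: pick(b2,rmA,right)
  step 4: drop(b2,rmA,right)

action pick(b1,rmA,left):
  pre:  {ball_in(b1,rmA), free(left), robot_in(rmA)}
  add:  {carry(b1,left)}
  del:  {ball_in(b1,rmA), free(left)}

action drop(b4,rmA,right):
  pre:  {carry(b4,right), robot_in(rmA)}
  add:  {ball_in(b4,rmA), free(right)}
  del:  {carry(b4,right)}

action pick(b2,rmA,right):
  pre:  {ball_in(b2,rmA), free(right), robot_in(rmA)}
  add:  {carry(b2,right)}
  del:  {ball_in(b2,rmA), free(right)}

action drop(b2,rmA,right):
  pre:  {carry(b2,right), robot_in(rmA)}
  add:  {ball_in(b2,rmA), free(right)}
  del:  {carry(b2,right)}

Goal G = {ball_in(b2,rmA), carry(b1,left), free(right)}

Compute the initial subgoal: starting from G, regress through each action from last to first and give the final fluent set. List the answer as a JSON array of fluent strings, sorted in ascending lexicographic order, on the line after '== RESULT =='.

Work backward from the goal:
  through step 4 (drop(b2,rmA,right)): drop {ball_in(b2,rmA), free(right)}, keep {carry(b1,left)}, require {carry(b2,right), robot_in(rmA)}
    → {carry(b1,left), carry(b2,right), robot_in(rmA)}
  through step 3 (pick(b2,rmA,right)): drop {carry(b2,right)}, keep {carry(b1,left), robot_in(rmA)}, require {ball_in(b2,rmA), free(right), robot_in(rmA)}
    → {ball_in(b2,rmA), carry(b1,left), free(right), robot_in(rmA)}
  through step 2 (drop(b4,rmA,right)): drop {free(right)}, keep {ball_in(b2,rmA), carry(b1,left), robot_in(rmA)}, require {carry(b4,right), robot_in(rmA)}
    → {ball_in(b2,rmA), carry(b1,left), carry(b4,right), robot_in(rmA)}
  through step 1 (pick(b1,rmA,left)): drop {carry(b1,left)}, keep {ball_in(b2,rmA), carry(b4,right), robot_in(rmA)}, require {ball_in(b1,rmA), free(left), robot_in(rmA)}
    → {ball_in(b1,rmA), ball_in(b2,rmA), carry(b4,right), free(left), robot_in(rmA)}

== RESULT ==
["ball_in(b1,rmA)", "ball_in(b2,rmA)", "carry(b4,right)", "free(left)", "robot_in(rmA)"]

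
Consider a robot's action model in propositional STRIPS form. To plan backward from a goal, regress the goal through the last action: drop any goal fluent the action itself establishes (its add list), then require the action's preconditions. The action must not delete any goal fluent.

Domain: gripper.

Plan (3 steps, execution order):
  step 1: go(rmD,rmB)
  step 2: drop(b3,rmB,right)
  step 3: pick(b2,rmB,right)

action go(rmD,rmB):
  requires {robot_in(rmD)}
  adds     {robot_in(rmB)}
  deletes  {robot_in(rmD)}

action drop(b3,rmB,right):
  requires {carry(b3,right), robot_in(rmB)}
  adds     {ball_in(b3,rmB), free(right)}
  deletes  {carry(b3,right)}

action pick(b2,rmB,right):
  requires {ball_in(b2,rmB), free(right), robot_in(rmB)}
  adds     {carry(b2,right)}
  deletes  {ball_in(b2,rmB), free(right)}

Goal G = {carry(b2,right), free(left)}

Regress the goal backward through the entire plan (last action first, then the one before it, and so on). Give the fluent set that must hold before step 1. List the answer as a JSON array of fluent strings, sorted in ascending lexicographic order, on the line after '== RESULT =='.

Work backward from the goal:
  through step 3 (pick(b2,rmB,right)): drop {carry(b2,right)}, keep {free(left)}, require {ball_in(b2,rmB), free(right), robot_in(rmB)}
    → {ball_in(b2,rmB), free(left), free(right), robot_in(rmB)}
  through step 2 (drop(b3,rmB,right)): drop {free(right)}, keep {ball_in(b2,rmB), free(left), robot_in(rmB)}, require {carry(b3,right), robot_in(rmB)}
    → {ball_in(b2,rmB), carry(b3,right), free(left), robot_in(rmB)}
  through step 1 (go(rmD,rmB)): drop {robot_in(rmB)}, keep {ball_in(b2,rmB), carry(b3,right), free(left)}, require {robot_in(rmD)}
    → {ball_in(b2,rmB), carry(b3,right), free(left), robot_in(rmD)}

== RESULT ==
["ball_in(b2,rmB)", "carry(b3,right)", "free(left)", "robot_in(rmD)"]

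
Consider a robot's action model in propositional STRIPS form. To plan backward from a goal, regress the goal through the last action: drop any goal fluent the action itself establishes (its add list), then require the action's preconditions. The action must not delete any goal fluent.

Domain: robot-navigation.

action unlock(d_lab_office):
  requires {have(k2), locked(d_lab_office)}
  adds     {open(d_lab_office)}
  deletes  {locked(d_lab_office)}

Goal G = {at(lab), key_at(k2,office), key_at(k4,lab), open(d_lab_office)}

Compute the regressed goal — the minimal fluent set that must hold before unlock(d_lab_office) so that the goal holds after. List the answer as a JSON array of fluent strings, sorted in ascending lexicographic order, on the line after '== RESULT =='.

Compute (G \ add) ∪ pre:
  G ∩ del = {}  (empty — regression defined)
  G \ add = {at(lab), key_at(k2,office), key_at(k4,lab), open(d_lab_office)} \ {open(d_lab_office)} = {at(lab), key_at(k2,office), key_at(k4,lab)}
  ∪ pre   = {at(lab), key_at(k2,office), key_at(k4,lab)} ∪ {have(k2), locked(d_lab_office)}
          = {at(lab), have(k2), key_at(k2,office), key_at(k4,lab), locked(d_lab_office)}

== RESULT ==
["at(lab)", "have(k2)", "key_at(k2,office)", "key_at(k4,lab)", "locked(d_lab_office)"]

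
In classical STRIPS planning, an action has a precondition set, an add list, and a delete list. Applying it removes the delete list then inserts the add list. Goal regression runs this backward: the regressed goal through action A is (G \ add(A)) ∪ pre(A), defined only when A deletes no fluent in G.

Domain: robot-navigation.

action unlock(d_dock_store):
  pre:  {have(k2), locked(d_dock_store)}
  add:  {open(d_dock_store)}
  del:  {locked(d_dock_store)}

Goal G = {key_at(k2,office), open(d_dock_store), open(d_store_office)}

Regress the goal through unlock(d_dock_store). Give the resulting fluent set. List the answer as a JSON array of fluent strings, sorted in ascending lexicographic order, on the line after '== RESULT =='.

Compute (G \ add) ∪ pre:
  G ∩ del = {}  (empty — regression defined)
  G \ add = {key_at(k2,office), open(d_dock_store), open(d_store_office)} \ {open(d_dock_store)} = {key_at(k2,office), open(d_store_office)}
  ∪ pre   = {key_at(k2,office), open(d_store_office)} ∪ {have(k2), locked(d_dock_store)}
          = {have(k2), key_at(k2,office), locked(d_dock_store), open(d_store_office)}

== RESULT ==
["have(k2)", "key_at(k2,office)", "locked(d_dock_store)", "open(d_store_office)"]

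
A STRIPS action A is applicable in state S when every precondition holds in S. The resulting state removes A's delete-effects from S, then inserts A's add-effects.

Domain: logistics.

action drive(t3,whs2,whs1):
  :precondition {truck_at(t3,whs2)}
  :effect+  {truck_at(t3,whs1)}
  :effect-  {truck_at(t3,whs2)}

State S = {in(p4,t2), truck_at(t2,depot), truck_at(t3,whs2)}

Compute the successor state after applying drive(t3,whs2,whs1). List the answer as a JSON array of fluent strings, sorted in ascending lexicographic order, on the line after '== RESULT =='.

Compute (S \ del) ∪ add:
  pre ⊆ S: {truck_at(t3,whs2)} ⊆ S  — applicable
  S \ del = {in(p4,t2), truck_at(t2,depot)}
  ∪ add   = {in(p4,t2), truck_at(t2,depot), truck_at(t3,whs1)}

== RESULT ==
["in(p4,t2)", "truck_at(t2,depot)", "truck_at(t3,whs1)"]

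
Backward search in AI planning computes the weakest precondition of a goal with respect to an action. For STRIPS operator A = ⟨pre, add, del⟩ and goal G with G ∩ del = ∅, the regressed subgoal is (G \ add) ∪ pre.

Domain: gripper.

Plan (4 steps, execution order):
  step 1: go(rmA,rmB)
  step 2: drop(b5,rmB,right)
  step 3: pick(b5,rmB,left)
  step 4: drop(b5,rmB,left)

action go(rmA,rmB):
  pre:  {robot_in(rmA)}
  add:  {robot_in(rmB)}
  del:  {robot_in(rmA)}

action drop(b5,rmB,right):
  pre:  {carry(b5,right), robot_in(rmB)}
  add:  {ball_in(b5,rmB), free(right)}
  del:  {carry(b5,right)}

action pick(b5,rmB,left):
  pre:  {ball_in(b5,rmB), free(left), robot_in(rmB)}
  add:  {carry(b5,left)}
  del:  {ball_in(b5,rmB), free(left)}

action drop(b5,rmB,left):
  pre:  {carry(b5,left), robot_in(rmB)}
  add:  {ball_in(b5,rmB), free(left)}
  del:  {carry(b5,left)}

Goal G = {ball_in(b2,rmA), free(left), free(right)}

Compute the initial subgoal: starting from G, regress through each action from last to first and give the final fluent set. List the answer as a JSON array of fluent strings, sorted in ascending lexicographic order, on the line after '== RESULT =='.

Work backward from the goal:
  through step 4 (drop(b5,rmB,left)): drop {free(left)}, keep {ball_in(b2,rmA), free(right)}, require {carry(b5,left), robot_in(rmB)}
    → {ball_in(b2,rmA), carry(b5,left), free(right), robot_in(rmB)}
  through step 3 (pick(b5,rmB,left)): drop {carry(b5,left)}, keep {ball_in(b2,rmA), free(right), robot_in(rmB)}, require {ball_in(b5,rmB), free(left), robot_in(rmB)}
    → {ball_in(b2,rmA), ball_in(b5,rmB), free(left), free(right), robot_in(rmB)}
  through step 2 (drop(b5,rmB,right)): drop {ball_in(b5,rmB), free(right)}, keep {ball_in(b2,rmA), free(left), robot_in(rmB)}, require {carry(b5,right), robot_in(rmB)}
    → {ball_in(b2,rmA), carry(b5,right), free(left), robot_in(rmB)}
  through step 1 (go(rmA,rmB)): drop {robot_in(rmB)}, keep {ball_in(b2,rmA), carry(b5,right), free(left)}, require {robot_in(rmA)}
    → {ball_in(b2,rmA), carry(b5,right), free(left), robot_in(rmA)}

== RESULT ==
["ball_in(b2,rmA)", "carry(b5,right)", "free(left)", "robot_in(rmA)"]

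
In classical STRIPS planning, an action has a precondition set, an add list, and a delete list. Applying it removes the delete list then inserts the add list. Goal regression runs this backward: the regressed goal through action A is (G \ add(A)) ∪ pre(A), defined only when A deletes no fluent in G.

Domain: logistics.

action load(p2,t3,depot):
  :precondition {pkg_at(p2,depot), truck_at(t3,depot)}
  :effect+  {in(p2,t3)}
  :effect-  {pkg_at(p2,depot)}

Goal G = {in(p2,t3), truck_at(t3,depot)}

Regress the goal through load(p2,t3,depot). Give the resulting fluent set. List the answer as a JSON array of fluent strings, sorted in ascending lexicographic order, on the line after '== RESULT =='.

Regress:
  G ∩ del = {}  (empty — regression defined)
  G \ add = {in(p2,t3), truck_at(t3,depot)} \ {in(p2,t3)} = {truck_at(t3,depot)}
  ∪ pre   = {truck_at(t3,depot)} ∪ {pkg_at(p2,depot), truck_at(t3,depot)}
          = {pkg_at(p2,depot), truck_at(t3,depot)}

== RESULT ==
["pkg_at(p2,depot)", "truck_at(t3,depot)"]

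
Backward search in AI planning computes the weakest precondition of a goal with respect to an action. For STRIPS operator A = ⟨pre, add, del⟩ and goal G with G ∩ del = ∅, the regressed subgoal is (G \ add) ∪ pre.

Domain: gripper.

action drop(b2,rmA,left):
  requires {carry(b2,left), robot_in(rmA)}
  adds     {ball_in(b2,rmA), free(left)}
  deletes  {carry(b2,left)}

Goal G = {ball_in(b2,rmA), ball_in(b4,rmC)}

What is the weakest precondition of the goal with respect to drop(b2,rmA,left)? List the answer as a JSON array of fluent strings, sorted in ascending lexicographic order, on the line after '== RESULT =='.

Regress:
  G ∩ del = {}  (empty — regression defined)
  G \ add = {ball_in(b2,rmA), ball_in(b4,rmC)} \ {ball_in(b2,rmA), free(left)} = {ball_in(b4,rmC)}
  ∪ pre   = {ball_in(b4,rmC)} ∪ {carry(b2,left), robot_in(rmA)}
          = {ball_in(b4,rmC), carry(b2,left), robot_in(rmA)}

== RESULT ==
["ball_in(b4,rmC)", "carry(b2,left)", "robot_in(rmA)"]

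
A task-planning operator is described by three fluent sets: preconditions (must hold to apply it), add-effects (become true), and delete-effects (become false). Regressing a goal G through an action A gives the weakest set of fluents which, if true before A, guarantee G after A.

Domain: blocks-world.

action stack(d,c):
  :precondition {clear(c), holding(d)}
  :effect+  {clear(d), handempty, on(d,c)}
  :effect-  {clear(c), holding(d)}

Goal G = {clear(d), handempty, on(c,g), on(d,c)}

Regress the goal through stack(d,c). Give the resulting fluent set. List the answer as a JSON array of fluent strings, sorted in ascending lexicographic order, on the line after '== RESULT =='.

Regress:
  G ∩ del = {}  (empty — regression defined)
  G \ add = {clear(d), handempty, on(c,g), on(d,c)} \ {clear(d), handempty, on(d,c)} = {on(c,g)}
  ∪ pre   = {on(c,g)} ∪ {clear(c), holding(d)}
          = {clear(c), holding(d), on(c,g)}

== RESULT ==
["clear(c)", "holding(d)", "on(c,g)"]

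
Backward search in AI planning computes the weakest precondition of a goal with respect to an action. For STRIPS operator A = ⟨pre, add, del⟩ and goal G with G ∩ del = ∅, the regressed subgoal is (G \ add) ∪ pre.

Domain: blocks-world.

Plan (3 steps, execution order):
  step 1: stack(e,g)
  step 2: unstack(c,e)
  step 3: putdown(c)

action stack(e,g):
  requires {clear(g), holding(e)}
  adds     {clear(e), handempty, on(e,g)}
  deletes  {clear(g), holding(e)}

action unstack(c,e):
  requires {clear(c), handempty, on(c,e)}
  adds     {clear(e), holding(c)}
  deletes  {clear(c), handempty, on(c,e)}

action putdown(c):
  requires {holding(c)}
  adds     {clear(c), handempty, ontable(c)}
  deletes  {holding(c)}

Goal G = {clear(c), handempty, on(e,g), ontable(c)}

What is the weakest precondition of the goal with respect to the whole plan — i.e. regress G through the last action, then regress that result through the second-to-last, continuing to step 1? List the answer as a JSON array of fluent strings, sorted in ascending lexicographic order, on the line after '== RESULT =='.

Work backward from the goal:
  through step 3 (putdown(c)): drop {clear(c), handempty, ontable(c)}, keep {on(e,g)}, require {holding(c)}
    → {holding(c), on(e,g)}
  through step 2 (unstack(c,e)): drop {holding(c)}, keep {on(e,g)}, require {clear(c), handempty, on(c,e)}
    → {clear(c), handempty, on(c,e), on(e,g)}
  through step 1 (stack(e,g)): drop {handempty, on(e,g)}, keep {clear(c), on(c,e)}, require {clear(g), holding(e)}
    → {clear(c), clear(g), holding(e), on(c,e)}

== RESULT ==
["clear(c)", "clear(g)", "holding(e)", "on(c,e)"]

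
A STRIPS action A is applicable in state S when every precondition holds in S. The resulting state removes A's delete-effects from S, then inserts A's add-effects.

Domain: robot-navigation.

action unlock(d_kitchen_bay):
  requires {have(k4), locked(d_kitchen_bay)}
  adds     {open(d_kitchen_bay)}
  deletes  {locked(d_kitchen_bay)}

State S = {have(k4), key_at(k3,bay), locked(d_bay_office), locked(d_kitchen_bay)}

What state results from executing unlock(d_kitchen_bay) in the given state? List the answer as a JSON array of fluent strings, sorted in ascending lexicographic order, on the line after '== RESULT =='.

Compute (S \ del) ∪ add:
  pre ⊆ S: {have(k4), locked(d_kitchen_bay)} ⊆ S  — applicable
  S \ del = {have(k4), key_at(k3,bay), locked(d_bay_office)}
  ∪ add   = {have(k4), key_at(k3,bay), locked(d_bay_office), open(d_kitchen_bay)}

== RESULT ==
["have(k4)", "key_at(k3,bay)", "locked(d_bay_office)", "open(d_kitchen_bay)"]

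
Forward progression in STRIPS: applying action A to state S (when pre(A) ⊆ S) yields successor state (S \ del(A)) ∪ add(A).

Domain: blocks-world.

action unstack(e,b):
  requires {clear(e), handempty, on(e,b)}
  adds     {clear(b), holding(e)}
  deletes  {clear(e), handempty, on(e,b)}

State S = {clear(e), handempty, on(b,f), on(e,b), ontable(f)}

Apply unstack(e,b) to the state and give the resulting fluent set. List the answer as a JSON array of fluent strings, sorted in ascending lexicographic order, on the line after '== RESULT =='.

Compute (S \ del) ∪ add:
  pre ⊆ S: {clear(e), handempty, on(e,b)} ⊆ S  — applicable
  S \ del = {on(b,f), ontable(f)}
  ∪ add   = {clear(b), holding(e), on(b,f), ontable(f)}

== RESULT ==
["clear(b)", "holding(e)", "on(b,f)", "ontable(f)"]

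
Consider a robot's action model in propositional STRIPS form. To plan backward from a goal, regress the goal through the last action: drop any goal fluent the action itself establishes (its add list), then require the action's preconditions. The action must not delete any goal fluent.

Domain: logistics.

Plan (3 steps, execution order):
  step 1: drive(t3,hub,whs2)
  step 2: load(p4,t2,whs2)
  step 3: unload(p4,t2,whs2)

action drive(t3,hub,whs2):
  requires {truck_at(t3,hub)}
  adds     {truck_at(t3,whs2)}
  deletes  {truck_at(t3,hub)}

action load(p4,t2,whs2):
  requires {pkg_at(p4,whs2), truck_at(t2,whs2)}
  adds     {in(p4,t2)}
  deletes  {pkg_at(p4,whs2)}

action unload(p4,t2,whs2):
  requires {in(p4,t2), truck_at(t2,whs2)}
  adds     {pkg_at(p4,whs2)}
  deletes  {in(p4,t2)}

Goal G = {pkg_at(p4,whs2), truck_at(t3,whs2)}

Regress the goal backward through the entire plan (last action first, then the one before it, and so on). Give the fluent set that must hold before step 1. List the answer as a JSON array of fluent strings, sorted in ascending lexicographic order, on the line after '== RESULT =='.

Work backward from the goal:
  through step 3 (unload(p4,t2,whs2)): drop {pkg_at(p4,whs2)}, keep {truck_at(t3,whs2)}, require {in(p4,t2), truck_at(t2,whs2)}
    → {in(p4,t2), truck_at(t2,whs2), truck_at(t3,whs2)}
  through step 2 (load(p4,t2,whs2)): drop {in(p4,t2)}, keep {truck_at(t2,whs2), truck_at(t3,whs2)}, require {pkg_at(p4,whs2), truck_at(t2,whs2)}
    → {pkg_at(p4,whs2), truck_at(t2,whs2), truck_at(t3,whs2)}
  through step 1 (drive(t3,hub,whs2)): drop {truck_at(t3,whs2)}, keep {pkg_at(p4,whs2), truck_at(t2,whs2)}, require {truck_at(t3,hub)}
    → {pkg_at(p4,whs2), truck_at(t2,whs2), truck_at(t3,hub)}

== RESULT ==
["pkg_at(p4,whs2)", "truck_at(t2,whs2)", "truck_at(t3,hub)"]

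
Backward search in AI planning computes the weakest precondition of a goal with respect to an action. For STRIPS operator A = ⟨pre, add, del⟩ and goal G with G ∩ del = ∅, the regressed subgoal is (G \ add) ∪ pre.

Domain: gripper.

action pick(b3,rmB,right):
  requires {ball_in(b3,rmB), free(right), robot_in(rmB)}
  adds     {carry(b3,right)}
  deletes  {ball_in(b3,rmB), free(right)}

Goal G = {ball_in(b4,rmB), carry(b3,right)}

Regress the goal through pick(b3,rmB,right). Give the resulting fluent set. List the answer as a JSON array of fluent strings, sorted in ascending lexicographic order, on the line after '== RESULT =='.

Compute (G \ add) ∪ pre:
  G ∩ del = {}  (empty — regression defined)
  G \ add = {ball_in(b4,rmB), carry(b3,right)} \ {carry(b3,right)} = {ball_in(b4,rmB)}
  ∪ pre   = {ball_in(b4,rmB)} ∪ {ball_in(b3,rmB), free(right), robot_in(rmB)}
          = {ball_in(b3,rmB), ball_in(b4,rmB), free(right), robot_in(rmB)}

== RESULT ==
["ball_in(b3,rmB)", "ball_in(b4,rmB)", "free(right)", "robot_in(rmB)"]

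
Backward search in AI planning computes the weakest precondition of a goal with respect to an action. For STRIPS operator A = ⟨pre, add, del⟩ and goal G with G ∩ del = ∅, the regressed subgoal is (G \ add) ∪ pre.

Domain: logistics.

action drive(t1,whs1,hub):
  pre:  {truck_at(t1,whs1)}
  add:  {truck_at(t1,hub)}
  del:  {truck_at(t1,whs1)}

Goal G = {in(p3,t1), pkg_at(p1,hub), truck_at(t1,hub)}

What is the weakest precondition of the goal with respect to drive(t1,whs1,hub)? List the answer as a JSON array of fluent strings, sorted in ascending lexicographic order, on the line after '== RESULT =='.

Compute (G \ add) ∪ pre:
  G ∩ del = {}  (empty — regression defined)
  G \ add = {in(p3,t1), pkg_at(p1,hub), truck_at(t1,hub)} \ {truck_at(t1,hub)} = {in(p3,t1), pkg_at(p1,hub)}
  ∪ pre   = {in(p3,t1), pkg_at(p1,hub)} ∪ {truck_at(t1,whs1)}
          = {in(p3,t1), pkg_at(p1,hub), truck_at(t1,whs1)}

== RESULT ==
["in(p3,t1)", "pkg_at(p1,hub)", "truck_at(t1,whs1)"]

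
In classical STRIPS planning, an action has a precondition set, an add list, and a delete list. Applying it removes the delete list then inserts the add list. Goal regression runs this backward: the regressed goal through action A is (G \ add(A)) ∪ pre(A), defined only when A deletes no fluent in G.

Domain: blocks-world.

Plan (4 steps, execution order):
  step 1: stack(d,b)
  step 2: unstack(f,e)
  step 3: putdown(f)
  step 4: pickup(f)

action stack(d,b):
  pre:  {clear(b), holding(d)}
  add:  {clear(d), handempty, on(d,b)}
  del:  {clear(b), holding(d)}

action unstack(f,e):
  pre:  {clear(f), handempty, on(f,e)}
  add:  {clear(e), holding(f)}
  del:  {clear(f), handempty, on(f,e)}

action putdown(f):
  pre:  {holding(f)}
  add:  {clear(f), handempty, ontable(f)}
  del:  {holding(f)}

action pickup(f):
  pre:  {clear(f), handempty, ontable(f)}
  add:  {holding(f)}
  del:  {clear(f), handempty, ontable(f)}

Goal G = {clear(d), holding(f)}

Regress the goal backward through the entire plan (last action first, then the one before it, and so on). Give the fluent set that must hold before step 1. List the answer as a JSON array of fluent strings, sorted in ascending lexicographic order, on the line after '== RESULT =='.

Work backward from the goal:
  through step 4 (pickup(f)): drop {holding(f)}, keep {clear(d)}, require {clear(f), handempty, ontable(f)}
    → {clear(d), clear(f), handempty, ontable(f)}
  through step 3 (putdown(f)): drop {clear(f), handempty, ontable(f)}, keep {clear(d)}, require {holding(f)}
    → {clear(d), holding(f)}
  through step 2 (unstack(f,e)): drop {holding(f)}, keep {clear(d)}, require {clear(f), handempty, on(f,e)}
    → {clear(d), clear(f), handempty, on(f,e)}
  through step 1 (stack(d,b)): drop {clear(d), handempty}, keep {clear(f), on(f,e)}, require {clear(b), holding(d)}
    → {clear(b), clear(f), holding(d), on(f,e)}

== RESULT ==
["clear(b)", "clear(f)", "holding(d)", "on(f,e)"]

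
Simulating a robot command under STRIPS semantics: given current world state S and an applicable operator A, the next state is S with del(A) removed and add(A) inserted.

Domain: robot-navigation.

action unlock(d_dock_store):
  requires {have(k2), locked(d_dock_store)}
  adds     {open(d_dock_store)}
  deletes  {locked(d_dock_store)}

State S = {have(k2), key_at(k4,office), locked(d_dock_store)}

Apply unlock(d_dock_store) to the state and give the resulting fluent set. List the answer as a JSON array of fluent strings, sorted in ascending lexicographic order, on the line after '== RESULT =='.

Progress:
  pre ⊆ S: {have(k2), locked(d_dock_store)} ⊆ S  — applicable
  S \ del = {have(k2), key_at(k4,office)}
  ∪ add   = {have(k2), key_at(k4,office), open(d_dock_store)}

== RESULT ==
["have(k2)", "key_at(k4,office)", "open(d_dock_store)"]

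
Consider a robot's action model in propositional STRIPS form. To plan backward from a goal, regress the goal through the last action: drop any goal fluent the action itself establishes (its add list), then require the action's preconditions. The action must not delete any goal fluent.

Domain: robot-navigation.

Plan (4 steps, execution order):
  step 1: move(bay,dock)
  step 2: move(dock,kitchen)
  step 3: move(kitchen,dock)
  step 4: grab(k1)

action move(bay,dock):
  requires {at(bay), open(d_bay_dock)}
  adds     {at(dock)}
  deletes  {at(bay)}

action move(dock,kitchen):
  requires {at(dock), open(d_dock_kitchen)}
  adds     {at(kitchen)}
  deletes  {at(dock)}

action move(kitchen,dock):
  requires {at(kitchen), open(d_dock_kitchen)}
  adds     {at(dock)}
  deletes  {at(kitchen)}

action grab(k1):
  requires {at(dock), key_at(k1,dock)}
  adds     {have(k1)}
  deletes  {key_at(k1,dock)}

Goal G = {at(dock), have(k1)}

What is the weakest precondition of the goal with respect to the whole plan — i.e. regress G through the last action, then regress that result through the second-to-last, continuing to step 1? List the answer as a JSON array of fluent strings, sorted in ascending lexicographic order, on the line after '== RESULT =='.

Work backward from the goal:
  through step 4 (grab(k1)): drop {have(k1)}, keep {at(dock)}, require {at(dock), key_at(k1,dock)}
    → {at(dock), key_at(k1,dock)}
  through step 3 (move(kitchen,dock)): drop {at(dock)}, keep {key_at(k1,dock)}, require {at(kitchen), open(d_dock_kitchen)}
    → {at(kitchen), key_at(k1,dock), open(d_dock_kitchen)}
  through step 2 (move(dock,kitchen)): drop {at(kitchen)}, keep {key_at(k1,dock), open(d_dock_kitchen)}, require {at(dock), open(d_dock_kitchen)}
    → {at(dock), key_at(k1,dock), open(d_dock_kitchen)}
  through step 1 (move(bay,dock)): drop {at(dock)}, keep {key_at(k1,dock), open(d_dock_kitchen)}, require {at(bay), open(d_bay_dock)}
    → {at(bay), key_at(k1,dock), open(d_bay_dock), open(d_dock_kitchen)}

== RESULT ==
["at(bay)", "key_at(k1,dock)", "open(d_bay_dock)", "open(d_dock_kitchen)"]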